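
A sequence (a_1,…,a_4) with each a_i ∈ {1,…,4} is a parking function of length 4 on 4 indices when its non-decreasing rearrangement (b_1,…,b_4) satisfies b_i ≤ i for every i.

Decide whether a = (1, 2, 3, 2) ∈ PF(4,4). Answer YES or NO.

Order a: b = (1, 2, 2, 3).
  b_1=1 ≤ 1
  b_2=2 ≤ 2
  b_3=2 ≤ 3
  b_4=3 ≤ 4
All bounds hold ⇒ YES

YES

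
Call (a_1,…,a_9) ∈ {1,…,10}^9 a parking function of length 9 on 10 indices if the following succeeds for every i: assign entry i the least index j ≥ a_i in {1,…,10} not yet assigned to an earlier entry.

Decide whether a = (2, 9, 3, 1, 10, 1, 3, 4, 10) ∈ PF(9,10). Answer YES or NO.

Rearranged: b = (1, 1, 2, 3, 3, 4, 9, 10, 10).
  b_1=1 ≤ 2
  b_2=1 ≤ 3
  b_3=2 ≤ 4
  b_4=3 ≤ 5
  b_5=3 ≤ 6
  b_6=4 ≤ 7
  b_7=9 > 8
  fails at i=7 ⇒ NO

NO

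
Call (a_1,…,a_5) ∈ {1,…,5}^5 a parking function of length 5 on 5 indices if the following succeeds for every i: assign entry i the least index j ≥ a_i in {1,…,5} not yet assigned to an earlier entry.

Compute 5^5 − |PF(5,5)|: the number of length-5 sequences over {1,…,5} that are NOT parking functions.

1829

Count = (5−5+1)·(5+1)^(5−1) = 1 · 1296 = 1296 [KW]
E.g. (5,3,5,4,5) → sorted (3,4,5,5,5): b_1=3>1, not a PF.
Total 3125; non-PF = 3125−1296 = 1829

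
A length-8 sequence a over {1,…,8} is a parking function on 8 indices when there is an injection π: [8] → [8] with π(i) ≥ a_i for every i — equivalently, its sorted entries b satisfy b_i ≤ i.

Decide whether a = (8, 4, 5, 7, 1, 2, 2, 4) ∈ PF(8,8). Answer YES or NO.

YES

Order a: b = (1, 2, 2, 4, 4, 5, 7, 8).
  b_1=1 ≤ 1
  b_2=2 ≤ 2
  b_3=2 ≤ 3
  b_4=4 ≤ 4
  b_5=4 ≤ 5
  b_6=5 ≤ 6
  b_7=7 ≤ 7
  b_8=8 ≤ 8
All bounds hold ⇒ YES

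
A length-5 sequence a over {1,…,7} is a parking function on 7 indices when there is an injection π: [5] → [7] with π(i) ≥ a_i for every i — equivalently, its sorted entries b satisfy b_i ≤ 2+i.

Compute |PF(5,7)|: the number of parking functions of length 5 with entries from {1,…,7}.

12288

Count = (8−5)·8^(5−1) = 3×4096 = 12288 (Pollak)
E.g. (1,1,1,4,1) → sorted (1,1,1,1,4): b_i ≤ 2+i ∀i, a PF.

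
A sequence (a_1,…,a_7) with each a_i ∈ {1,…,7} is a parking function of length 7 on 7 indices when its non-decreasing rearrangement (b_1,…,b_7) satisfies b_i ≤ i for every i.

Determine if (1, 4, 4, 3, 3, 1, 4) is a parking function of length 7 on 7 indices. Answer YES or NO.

YES

Order a: b = (1, 1, 3, 3, 4, 4, 4).
  b_1=1 ≤ 1
  b_2=1 ≤ 2
  b_3=3 ≤ 3
  b_4=3 ≤ 4
  b_5=4 ≤ 5
  b_6=4 ≤ 6
  b_7=4 ≤ 7
All bounds hold ⇒ YES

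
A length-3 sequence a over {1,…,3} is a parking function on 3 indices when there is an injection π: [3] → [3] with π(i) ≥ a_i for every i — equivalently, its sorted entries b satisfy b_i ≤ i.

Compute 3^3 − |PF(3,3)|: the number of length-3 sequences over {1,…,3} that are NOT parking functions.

#PF = (3+1−3)·(3+1)^{3−1} = 1 · 16 = 16 (Konheim–Weiss)
Check (2,3,3) → sorted (2,3,3): b_1=2>1, not a PF.
Total 27; non-PF = 27−16 = 11

11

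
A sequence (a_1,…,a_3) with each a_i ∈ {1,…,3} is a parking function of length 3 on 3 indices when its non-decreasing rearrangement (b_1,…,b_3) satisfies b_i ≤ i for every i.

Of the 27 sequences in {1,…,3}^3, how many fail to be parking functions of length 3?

11

Count = (4−3)·4^(3−1) = 1·16 = 16 (Pollak)
Example (3,1,3) → sorted (1,3,3): b_2=3>2, not a PF.
Total 27; non-PF = 27−16 = 11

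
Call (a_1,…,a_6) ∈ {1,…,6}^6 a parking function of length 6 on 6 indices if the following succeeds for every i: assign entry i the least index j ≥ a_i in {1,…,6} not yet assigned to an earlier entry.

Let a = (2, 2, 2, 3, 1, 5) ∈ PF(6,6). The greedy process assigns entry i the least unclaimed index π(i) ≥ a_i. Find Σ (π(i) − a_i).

Σπ = 21 ({1..6} each once); Σa = 2+2+2+3+1+5 = 15; disp = 21−15 = 6.

6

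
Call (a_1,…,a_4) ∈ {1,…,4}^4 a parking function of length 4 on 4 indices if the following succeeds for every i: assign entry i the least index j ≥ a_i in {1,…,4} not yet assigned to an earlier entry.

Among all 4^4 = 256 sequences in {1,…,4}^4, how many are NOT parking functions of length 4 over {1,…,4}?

|PF(4,4)| = 1·5^3 = 1·125 = 125 (Konheim–Weiss)
One tuple (4,4,4,3) → sorted (3,4,4,4): b_1=3>1, not a PF.
So 256 − 125 = 131 fail.

131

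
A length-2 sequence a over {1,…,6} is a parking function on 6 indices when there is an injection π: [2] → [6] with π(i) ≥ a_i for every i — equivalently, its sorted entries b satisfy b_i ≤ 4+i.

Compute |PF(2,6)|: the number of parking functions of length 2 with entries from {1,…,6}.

#PF = (7−2)·7^(2−1) = 5·7 = 35 [KW]
Check (6,1) → sorted (1,6): b_i ≤ 4+i ∀i, a PF.

35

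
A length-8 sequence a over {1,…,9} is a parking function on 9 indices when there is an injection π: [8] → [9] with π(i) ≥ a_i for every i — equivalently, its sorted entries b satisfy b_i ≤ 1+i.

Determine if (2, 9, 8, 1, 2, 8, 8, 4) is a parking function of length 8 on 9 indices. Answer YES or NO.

Rearranged: b = (1, 2, 2, 4, 8, 8, 8, 9).
  b_1=1 ≤ 2
  b_2=2 ≤ 3
  b_3=2 ≤ 4
  b_4=4 ≤ 5
  b_5=8 > 6
  fails at i=5 ⇒ NO

NO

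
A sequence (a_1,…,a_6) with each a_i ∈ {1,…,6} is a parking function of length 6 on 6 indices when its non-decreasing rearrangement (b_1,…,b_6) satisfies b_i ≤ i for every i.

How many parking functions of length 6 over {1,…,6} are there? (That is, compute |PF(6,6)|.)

|PF| = (7−6)·7^(6−1) = 1×16807 = 16807
Example (6,1,5,1,2,3) → sorted (1,1,2,3,5,6): b_i ≤ i ∀i, a PF.

16807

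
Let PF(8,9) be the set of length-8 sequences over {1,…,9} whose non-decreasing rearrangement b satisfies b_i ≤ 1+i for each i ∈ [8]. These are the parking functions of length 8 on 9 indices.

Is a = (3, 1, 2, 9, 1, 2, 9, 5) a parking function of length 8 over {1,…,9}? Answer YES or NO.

Rearranged: b = (1, 1, 2, 2, 3, 5, 9, 9).
  b_1=1 ≤ 2
  b_2=1 ≤ 3
  b_3=2 ≤ 4
  b_4=2 ≤ 5
  b_5=3 ≤ 6
  b_6=5 ≤ 7
  b_7=9 > 8
  fails at i=7 ⇒ NO

NO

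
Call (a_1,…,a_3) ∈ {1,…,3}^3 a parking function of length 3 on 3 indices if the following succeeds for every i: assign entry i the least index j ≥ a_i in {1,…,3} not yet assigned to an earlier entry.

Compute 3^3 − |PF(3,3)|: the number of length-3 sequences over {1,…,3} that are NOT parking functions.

|PF| = (3+1−3)·(3+1)^{3−1} = 1·16 = 16 (Pollak)
One tuple (3,3,3) → sorted (3,3,3): b_1=3>1, not a PF.
Total 27; non-PF = 27−16 = 11

11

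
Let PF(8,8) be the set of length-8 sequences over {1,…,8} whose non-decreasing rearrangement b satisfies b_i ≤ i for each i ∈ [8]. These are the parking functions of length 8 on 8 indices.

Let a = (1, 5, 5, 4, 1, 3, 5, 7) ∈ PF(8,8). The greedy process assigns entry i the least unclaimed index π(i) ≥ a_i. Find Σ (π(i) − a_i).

5

Σπ = 8·9/2 = 36 (π permutes [8]); Σa = 1+5+5+4+1+3+5+7 = 31; disp = 36−31 = 5.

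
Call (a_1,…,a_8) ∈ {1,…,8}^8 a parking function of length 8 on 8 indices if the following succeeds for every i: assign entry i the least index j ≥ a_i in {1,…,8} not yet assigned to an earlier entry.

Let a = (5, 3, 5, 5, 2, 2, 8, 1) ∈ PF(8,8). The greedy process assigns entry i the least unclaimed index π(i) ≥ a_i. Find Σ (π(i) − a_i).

Σπ(i) = 1+…+8 = 36; Σa = 5+3+5+5+2+2+8+1 = 31; disp = 36−31 = 5.

5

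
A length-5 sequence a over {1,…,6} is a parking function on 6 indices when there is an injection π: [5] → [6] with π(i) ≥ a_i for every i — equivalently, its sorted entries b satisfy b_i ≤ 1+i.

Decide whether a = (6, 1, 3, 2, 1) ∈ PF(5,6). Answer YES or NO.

Rearranged: b = (1, 1, 2, 3, 6).
  b_1=1 ≤ 2
  b_2=1 ≤ 3
  b_3=2 ≤ 4
  b_4=3 ≤ 5
  b_5=6 ≤ 6
All bounds hold ⇒ YES

YES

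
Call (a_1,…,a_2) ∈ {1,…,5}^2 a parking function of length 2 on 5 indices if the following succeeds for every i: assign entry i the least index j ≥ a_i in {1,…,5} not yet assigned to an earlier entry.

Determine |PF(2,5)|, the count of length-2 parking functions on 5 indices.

24

|PF(2,5)| = (5−2+1)·(5+1)^(2−1) = 4 · 6 = 24 (Konheim–Weiss)
Check (1,5) → sorted (1,5): b_i ≤ 3+i ∀i, a PF.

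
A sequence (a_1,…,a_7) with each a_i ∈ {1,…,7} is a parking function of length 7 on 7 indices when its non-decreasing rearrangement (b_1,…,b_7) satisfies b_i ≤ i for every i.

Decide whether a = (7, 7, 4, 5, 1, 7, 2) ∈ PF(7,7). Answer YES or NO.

Order a: b = (1, 2, 4, 5, 7, 7, 7).
  b_1=1 ≤ 1
  b_2=2 ≤ 2
  b_3=4 > 3
  fails at i=3 ⇒ NO

NO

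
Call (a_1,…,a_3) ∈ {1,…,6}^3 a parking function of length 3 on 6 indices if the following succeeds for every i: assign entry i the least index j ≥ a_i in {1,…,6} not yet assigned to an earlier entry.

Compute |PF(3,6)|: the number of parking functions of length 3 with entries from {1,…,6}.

|PF(3,6)| = (7−3)·7^(3−1) = 4 · 49 = 196
Check (4,6,4) → sorted (4,4,6): b_i ≤ 3+i ∀i, a PF.

196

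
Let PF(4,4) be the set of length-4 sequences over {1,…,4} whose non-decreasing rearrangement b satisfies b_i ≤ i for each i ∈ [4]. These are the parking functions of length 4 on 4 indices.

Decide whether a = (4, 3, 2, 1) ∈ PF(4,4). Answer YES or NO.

Sorted: b = (1, 2, 3, 4).
  b_1=1 ≤ 1
  b_2=2 ≤ 2
  b_3=3 ≤ 3
  b_4=4 ≤ 4
All bounds hold ⇒ YES

YES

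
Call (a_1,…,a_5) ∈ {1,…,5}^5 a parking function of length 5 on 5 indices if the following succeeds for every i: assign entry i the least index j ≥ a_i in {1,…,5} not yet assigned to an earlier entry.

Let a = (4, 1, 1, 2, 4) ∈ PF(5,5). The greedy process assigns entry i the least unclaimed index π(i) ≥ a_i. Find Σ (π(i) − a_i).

3

Σπ = 15 ({1..5} each once); Σa = 4+1+1+2+4 = 12; disp = 15−12 = 3.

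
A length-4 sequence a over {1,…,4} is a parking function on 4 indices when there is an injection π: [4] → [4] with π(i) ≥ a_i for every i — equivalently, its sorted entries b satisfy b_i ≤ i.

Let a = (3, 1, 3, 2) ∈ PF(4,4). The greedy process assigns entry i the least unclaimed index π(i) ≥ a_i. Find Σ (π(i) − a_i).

1

Σπ(i) = 1+…+4 = 10; Σa = 3+1+3+2 = 9; disp = 10−9 = 1.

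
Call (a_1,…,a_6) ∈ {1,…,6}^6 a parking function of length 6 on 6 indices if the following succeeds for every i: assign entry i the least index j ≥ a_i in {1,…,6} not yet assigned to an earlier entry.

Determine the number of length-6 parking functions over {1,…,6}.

16807

Count = (6+1−6)·(6+1)^{6−1} = 1 · 16807 = 16807
One tuple (2,6,1,1,3,1) → sorted (1,1,1,2,3,6): b_i ≤ i ∀i, a PF.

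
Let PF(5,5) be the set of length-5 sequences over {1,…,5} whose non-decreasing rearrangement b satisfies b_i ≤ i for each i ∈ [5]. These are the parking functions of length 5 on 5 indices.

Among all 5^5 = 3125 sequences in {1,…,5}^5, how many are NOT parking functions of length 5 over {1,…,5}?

#PF = (5−5+1)·(5+1)^(5−1) = 1×1296 = 1296 (Pollak)
One tuple (3,3,4,3,4) → sorted (3,3,3,4,4): b_1=3>1, not a PF.
So 3125 − 1296 = 1829 fail.

1829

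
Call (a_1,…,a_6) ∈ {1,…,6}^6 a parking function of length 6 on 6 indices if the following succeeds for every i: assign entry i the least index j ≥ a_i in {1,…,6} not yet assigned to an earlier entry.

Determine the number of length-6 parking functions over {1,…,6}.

16807

#PF = (6+1−6)·(6+1)^{6−1} = 1×16807 = 16807 (Konheim–Weiss)
One tuple (2,2,3,1,1,4) → sorted (1,1,2,2,3,4): b_i ≤ i ∀i, a PF.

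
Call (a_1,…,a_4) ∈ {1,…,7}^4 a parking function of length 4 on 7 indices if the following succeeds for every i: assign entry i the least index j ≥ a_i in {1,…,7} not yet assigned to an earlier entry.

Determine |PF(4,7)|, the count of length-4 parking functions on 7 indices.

|PF(4,7)| = (7+1−4)·(7+1)^{4−1} = 4×512 = 2048 (Konheim–Weiss)
Example (7,2,1,6) → sorted (1,2,6,7): b_i ≤ 3+i ∀i, a PF.

2048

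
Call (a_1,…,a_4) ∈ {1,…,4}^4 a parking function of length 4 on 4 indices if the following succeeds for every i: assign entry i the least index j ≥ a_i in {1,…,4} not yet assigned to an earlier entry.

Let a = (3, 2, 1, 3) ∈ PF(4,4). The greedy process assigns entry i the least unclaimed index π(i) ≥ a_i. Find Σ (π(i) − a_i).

1

Σπ = 10 ({1..4} each once); Σa = 3+2+1+3 = 9; disp = 10−9 = 1.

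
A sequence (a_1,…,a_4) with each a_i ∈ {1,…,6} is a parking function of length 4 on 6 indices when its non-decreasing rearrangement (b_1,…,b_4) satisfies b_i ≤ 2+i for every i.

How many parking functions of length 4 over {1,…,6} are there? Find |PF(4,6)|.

Count = 3·7^3 = 3×343 = 1029
Check (1,1,1,1) → sorted (1,1,1,1): b_i ≤ 2+i ∀i, a PF.

1029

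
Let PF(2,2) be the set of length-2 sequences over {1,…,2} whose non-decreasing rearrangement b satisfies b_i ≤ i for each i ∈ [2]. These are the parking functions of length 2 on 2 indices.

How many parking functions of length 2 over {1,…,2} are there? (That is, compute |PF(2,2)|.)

3

Count = (2−2+1)·(2+1)^(2−1) = 1 · 3 = 3 [KW]
E.g. (1,2) → sorted (1,2): b_i ≤ i ∀i, a PF.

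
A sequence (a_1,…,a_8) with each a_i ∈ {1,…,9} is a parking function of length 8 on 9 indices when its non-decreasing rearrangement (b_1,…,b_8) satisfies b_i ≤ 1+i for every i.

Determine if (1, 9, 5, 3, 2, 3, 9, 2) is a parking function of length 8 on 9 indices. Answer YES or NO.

Sorted: b = (1, 2, 2, 3, 3, 5, 9, 9).
  b_1=1 ≤ 2
  b_2=2 ≤ 3
  b_3=2 ≤ 4
  b_4=3 ≤ 5
  b_5=3 ≤ 6
  b_6=5 ≤ 7
  b_7=9 > 8
  fails at i=7 ⇒ NO

NO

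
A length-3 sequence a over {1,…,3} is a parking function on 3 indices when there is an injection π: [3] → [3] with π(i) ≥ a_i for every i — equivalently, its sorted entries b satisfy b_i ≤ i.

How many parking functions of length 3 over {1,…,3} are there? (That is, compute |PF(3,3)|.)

16

Count = (4−3)·4^(3−1) = 1·16 = 16
One tuple (1,3,1) → sorted (1,1,3): b_i ≤ i ∀i, a PF.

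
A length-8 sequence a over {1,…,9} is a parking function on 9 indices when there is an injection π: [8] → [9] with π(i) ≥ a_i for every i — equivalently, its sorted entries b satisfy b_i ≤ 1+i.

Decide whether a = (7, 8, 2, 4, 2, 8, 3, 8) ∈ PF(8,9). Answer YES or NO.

NO

Rearranged: b = (2, 2, 3, 4, 7, 8, 8, 8).
  b_1=2 ≤ 2
  b_2=2 ≤ 3
  b_3=3 ≤ 4
  b_4=4 ≤ 5
  b_5=7 > 6
  fails at i=5 ⇒ NO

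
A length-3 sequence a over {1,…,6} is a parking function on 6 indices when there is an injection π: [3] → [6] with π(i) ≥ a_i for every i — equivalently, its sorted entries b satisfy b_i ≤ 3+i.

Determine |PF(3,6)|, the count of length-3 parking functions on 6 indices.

#PF = (7−3)·7^(3−1) = 4·49 = 196 [KW]
Check (2,6,5) → sorted (2,5,6): b_i ≤ 3+i ∀i, a PF.

196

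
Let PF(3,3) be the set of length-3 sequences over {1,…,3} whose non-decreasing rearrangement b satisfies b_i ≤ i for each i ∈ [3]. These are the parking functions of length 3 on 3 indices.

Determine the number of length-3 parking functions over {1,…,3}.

16

Count = (4−3)·4^(3−1) = 1×16 = 16 [KW]
Example (3,1,2) → sorted (1,2,3): b_i ≤ i ∀i, a PF.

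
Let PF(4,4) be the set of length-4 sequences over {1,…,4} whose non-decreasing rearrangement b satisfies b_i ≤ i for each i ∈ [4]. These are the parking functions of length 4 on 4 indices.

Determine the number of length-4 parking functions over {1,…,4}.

125

Count = (4−4+1)·(4+1)^(4−1) = 1×125 = 125 [KW]
One tuple (1,4,1,2) → sorted (1,1,2,4): b_i ≤ i ∀i, a PF.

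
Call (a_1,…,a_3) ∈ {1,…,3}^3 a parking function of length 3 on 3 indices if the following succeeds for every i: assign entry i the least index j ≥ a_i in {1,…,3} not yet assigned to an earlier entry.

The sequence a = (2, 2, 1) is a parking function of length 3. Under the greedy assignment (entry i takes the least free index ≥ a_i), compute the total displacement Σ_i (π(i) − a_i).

Σπ = 3·4/2 = 6 (π permutes [3]); Σa = 2+2+1 = 5; disp = 6−5 = 1.

1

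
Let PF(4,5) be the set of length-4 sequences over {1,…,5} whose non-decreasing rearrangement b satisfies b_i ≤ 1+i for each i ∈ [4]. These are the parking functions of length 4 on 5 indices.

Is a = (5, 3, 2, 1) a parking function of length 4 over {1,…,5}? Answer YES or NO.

Rearranged: b = (1, 2, 3, 5).
  b_1=1 ≤ 2
  b_2=2 ≤ 3
  b_3=3 ≤ 4
  b_4=5 ≤ 5
All bounds hold ⇒ YES

YES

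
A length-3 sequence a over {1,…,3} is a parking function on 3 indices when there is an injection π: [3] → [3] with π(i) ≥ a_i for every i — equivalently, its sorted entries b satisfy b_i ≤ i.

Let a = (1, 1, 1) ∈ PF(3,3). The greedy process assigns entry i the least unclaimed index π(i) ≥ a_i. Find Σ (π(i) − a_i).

3

Σπ = 6 ({1..3} each once); Σa = 1+1+1 = 3; disp = 6−3 = 3.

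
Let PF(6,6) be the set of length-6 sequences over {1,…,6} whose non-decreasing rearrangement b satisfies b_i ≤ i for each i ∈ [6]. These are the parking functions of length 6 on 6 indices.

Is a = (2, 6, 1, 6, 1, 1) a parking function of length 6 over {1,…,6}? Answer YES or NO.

Rearranged: b = (1, 1, 1, 2, 6, 6).
  b_1=1 ≤ 1
  b_2=1 ≤ 2
  b_3=1 ≤ 3
  b_4=2 ≤ 4
  b_5=6 > 5
  fails at i=5 ⇒ NO

NO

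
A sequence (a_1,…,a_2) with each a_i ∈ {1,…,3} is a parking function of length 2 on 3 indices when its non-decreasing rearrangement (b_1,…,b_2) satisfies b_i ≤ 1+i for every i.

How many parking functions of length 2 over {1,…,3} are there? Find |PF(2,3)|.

|PF| = (3−2+1)·(3+1)^(2−1) = 2·4 = 8 [KW]
One tuple (2,1) → sorted (1,2): b_i ≤ 1+i ∀i, a PF.

8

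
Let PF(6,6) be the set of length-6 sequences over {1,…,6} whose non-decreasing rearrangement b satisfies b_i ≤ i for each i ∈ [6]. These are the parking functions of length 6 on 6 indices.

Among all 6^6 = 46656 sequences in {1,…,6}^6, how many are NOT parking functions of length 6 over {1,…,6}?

#PF = 1·7^5 = 1 · 16807 = 16807 (Pollak)
Example (5,6,1,3,3,6) → sorted (1,3,3,5,6,6): b_2=3>2, not a PF.
Total 46656; non-PF = 46656−16807 = 29849

29849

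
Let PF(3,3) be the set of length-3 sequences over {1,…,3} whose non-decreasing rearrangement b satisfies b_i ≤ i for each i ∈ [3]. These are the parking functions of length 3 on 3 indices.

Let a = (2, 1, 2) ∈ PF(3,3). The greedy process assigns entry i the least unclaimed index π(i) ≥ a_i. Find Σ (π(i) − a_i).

Σπ = 3·4/2 = 6 (π permutes [3]); Σa = 2+1+2 = 5; disp = 6−5 = 1.

1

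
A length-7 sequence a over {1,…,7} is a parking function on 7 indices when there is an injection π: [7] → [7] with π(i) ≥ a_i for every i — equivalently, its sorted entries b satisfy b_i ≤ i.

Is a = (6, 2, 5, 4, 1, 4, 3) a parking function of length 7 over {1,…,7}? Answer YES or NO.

Sorted: b = (1, 2, 3, 4, 4, 5, 6).
  b_1=1 ≤ 1
  b_2=2 ≤ 2
  b_3=3 ≤ 3
  b_4=4 ≤ 4
  b_5=4 ≤ 5
  b_6=5 ≤ 6
  b_7=6 ≤ 7
All bounds hold ⇒ YES

YES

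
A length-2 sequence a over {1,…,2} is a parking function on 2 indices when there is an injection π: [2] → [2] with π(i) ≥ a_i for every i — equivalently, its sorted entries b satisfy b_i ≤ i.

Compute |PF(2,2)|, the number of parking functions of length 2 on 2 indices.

3

|PF| = (3−2)·3^(2−1) = 1·3 = 3 (Konheim–Weiss)
Example (1,2) → sorted (1,2): b_i ≤ i ∀i, a PF.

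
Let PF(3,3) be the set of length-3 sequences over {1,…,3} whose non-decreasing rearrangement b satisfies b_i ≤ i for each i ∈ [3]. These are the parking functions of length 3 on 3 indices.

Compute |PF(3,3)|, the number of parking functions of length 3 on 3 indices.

#PF = 1·4^2 = 1·16 = 16 (Pollak)
One tuple (1,1,1) → sorted (1,1,1): b_i ≤ i ∀i, a PF.

16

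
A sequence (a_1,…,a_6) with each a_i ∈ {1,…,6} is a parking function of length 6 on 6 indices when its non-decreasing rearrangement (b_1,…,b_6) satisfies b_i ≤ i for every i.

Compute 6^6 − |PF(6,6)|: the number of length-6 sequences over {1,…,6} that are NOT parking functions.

#PF = 1·7^5 = 1 · 16807 = 16807 (Pollak)
Check (5,6,6,3,3,3) → sorted (3,3,3,5,6,6): b_1=3>1, not a PF.
So 46656 − 16807 = 29849 fail.

29849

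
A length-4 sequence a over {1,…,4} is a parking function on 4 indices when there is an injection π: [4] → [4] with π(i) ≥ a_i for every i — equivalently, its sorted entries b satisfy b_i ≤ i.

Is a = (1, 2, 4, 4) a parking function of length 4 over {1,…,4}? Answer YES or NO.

NO

Sorted: b = (1, 2, 4, 4).
  b_1=1 ≤ 1
  b_2=2 ≤ 2
  b_3=4 > 3
  fails at i=3 ⇒ NO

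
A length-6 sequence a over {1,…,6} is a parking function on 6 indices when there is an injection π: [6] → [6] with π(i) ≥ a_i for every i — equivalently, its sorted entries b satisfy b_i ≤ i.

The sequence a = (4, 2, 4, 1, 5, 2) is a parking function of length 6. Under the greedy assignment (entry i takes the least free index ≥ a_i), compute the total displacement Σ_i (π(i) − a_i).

Σπ = 21 ({1..6} each once); Σa = 4+2+4+1+5+2 = 18; disp = 21−18 = 3.

3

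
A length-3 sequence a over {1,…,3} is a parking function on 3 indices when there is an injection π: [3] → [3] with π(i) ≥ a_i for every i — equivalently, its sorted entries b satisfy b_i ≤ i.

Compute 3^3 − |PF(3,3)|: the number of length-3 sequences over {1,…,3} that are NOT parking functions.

11

Count = (4−3)·4^(3−1) = 1 · 16 = 16 (Konheim–Weiss)
E.g. (3,2,3) → sorted (2,3,3): b_1=2>1, not a PF.
Total 27; non-PF = 27−16 = 11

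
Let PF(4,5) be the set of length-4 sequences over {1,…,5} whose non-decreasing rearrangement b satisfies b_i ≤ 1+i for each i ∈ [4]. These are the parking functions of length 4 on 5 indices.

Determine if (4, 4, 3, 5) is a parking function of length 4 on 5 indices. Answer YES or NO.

NO

Sorted: b = (3, 4, 4, 5).
  b_1=3 > 2
  fails at i=1 ⇒ NO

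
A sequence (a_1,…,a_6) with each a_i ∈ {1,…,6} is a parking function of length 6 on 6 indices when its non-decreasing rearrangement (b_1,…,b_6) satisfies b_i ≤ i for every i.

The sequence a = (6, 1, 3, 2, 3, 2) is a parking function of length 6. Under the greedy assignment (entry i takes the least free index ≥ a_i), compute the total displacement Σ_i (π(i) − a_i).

Σπ(i) = 1+…+6 = 21; Σa = 6+1+3+2+3+2 = 17; disp = 21−17 = 4.

4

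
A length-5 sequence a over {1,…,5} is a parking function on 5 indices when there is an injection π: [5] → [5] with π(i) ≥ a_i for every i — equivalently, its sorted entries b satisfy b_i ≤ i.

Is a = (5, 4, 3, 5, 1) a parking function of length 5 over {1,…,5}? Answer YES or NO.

Sorted: b = (1, 3, 4, 5, 5).
  b_1=1 ≤ 1
  b_2=3 > 2
  fails at i=2 ⇒ NO

NO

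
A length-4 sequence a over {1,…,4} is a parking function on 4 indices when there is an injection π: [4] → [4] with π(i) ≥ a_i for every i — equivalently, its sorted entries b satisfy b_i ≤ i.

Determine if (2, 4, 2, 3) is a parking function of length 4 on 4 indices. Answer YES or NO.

NO

Sorted: b = (2, 2, 3, 4).
  b_1=2 > 1
  fails at i=1 ⇒ NO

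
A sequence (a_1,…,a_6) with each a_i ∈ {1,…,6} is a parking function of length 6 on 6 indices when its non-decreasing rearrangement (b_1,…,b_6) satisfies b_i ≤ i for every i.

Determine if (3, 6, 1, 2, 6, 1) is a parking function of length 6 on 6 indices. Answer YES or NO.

NO

Rearranged: b = (1, 1, 2, 3, 6, 6).
  b_1=1 ≤ 1
  b_2=1 ≤ 2
  b_3=2 ≤ 3
  b_4=3 ≤ 4
  b_5=6 > 5
  fails at i=5 ⇒ NO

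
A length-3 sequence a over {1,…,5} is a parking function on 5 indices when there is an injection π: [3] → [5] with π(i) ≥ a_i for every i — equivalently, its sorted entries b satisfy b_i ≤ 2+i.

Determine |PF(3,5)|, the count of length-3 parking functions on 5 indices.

#PF = (6−3)·6^(3−1) = 3×36 = 108
E.g. (4,3,2) → sorted (2,3,4): b_i ≤ 2+i ∀i, a PF.

108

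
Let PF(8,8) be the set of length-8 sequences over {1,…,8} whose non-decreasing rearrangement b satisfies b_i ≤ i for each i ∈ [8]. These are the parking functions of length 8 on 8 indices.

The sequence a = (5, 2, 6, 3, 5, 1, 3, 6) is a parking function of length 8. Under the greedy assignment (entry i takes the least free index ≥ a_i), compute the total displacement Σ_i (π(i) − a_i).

Σπ = 36 ({1..8} each once); Σa = 5+2+6+3+5+1+3+6 = 31; disp = 36−31 = 5.

5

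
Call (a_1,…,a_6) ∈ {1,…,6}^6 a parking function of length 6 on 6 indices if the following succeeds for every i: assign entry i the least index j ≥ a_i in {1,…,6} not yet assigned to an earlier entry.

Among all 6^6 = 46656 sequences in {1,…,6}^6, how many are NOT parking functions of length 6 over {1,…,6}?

|PF(6,6)| = (7−6)·7^(6−1) = 1 · 16807 = 16807 (Pollak)
Check (2,3,4,3,2,5) → sorted (2,2,3,3,4,5): b_1=2>1, not a PF.
6^6 − 16807 = 46656 − 16807 = 29849

29849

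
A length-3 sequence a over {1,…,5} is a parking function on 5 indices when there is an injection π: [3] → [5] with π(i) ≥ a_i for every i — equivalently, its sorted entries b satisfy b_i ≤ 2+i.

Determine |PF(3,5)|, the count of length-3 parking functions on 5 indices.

108

|PF| = (6−3)·6^(3−1) = 3 · 36 = 108 (Konheim–Weiss)
E.g. (5,4,2) → sorted (2,4,5): b_i ≤ 2+i ∀i, a PF.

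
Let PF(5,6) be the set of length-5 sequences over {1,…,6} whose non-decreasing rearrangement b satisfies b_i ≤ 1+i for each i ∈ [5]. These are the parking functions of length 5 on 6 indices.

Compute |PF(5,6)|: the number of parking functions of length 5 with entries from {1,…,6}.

4802

Count = (7−5)·7^(5−1) = 2×2401 = 4802 (Konheim–Weiss)
One tuple (6,1,2,3,2) → sorted (1,2,2,3,6): b_i ≤ 1+i ∀i, a PF.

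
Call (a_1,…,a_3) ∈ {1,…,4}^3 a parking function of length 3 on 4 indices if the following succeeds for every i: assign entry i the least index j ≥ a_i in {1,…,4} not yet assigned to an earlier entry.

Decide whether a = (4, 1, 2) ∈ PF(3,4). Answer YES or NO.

Sorted: b = (1, 2, 4).
  b_1=1 ≤ 2
  b_2=2 ≤ 3
  b_3=4 ≤ 4
All bounds hold ⇒ YES

YES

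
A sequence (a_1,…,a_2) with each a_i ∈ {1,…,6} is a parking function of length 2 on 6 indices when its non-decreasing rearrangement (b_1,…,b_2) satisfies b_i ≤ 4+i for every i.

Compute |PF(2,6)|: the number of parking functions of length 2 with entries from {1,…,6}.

|PF(2,6)| = (7−2)·7^(2−1) = 5·7 = 35 (Konheim–Weiss)
Check (1,3) → sorted (1,3): b_i ≤ 4+i ∀i, a PF.

35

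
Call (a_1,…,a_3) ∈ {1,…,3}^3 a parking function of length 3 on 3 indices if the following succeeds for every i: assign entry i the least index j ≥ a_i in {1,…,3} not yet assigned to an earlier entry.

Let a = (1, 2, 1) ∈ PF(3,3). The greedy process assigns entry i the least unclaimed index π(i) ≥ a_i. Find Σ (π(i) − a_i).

Σπ = 6 ({1..3} each once); Σa = 1+2+1 = 4; disp = 6−4 = 2.

2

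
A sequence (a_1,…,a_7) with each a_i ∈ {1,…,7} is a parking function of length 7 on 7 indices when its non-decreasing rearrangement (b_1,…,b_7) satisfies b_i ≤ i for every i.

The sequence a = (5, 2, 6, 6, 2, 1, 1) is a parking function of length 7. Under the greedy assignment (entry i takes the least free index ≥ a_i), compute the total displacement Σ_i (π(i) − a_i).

Σπ = 28 ({1..7} each once); Σa = 5+2+6+6+2+1+1 = 23; disp = 28−23 = 5.

5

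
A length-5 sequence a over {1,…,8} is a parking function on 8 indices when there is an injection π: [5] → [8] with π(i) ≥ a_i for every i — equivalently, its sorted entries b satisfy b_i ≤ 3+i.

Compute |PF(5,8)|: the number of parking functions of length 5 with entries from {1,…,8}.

26244

#PF = (8−5+1)·(8+1)^(5−1) = 4·6561 = 26244 [KW]
Example (6,3,2,6,3) → sorted (2,3,3,6,6): b_i ≤ 3+i ∀i, a PF.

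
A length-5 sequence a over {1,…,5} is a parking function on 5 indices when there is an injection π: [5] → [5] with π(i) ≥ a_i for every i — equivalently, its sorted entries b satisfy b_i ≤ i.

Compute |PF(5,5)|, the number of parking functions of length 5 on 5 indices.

1296

|PF(5,5)| = (6−5)·6^(5−1) = 1·1296 = 1296 (Konheim–Weiss)
Check (5,2,2,2,1) → sorted (1,2,2,2,5): b_i ≤ i ∀i, a PF.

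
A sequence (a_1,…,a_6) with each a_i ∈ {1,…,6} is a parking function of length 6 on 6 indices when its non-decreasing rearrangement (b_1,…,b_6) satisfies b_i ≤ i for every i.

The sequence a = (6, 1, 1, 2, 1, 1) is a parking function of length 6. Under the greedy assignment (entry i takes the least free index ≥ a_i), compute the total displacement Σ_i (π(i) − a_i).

9

Σπ(i) = 1+…+6 = 21; Σa = 6+1+1+2+1+1 = 12; disp = 21−12 = 9.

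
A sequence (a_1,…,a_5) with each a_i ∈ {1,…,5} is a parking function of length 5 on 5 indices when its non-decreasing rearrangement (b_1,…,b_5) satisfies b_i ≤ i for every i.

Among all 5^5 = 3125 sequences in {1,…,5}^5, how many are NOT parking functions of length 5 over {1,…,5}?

#PF = (5−5+1)·(5+1)^(5−1) = 1 · 1296 = 1296 (Konheim–Weiss)
Example (3,3,4,3,3) → sorted (3,3,3,3,4): b_1=3>1, not a PF.
5^5 − 1296 = 3125 − 1296 = 1829

1829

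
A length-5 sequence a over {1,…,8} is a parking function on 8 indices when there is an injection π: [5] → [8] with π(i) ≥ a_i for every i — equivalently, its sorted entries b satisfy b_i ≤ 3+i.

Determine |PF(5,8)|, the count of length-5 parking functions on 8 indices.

26244

#PF = (8+1−5)·(8+1)^{5−1} = 4·6561 = 26244 [KW]
One tuple (6,3,7,3,7) → sorted (3,3,6,7,7): b_i ≤ 3+i ∀i, a PF.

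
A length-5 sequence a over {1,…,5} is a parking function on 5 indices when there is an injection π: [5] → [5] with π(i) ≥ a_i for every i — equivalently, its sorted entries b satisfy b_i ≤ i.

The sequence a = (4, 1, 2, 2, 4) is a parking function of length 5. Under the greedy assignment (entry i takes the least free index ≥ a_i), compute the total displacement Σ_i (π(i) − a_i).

Σπ = 15 ({1..5} each once); Σa = 4+1+2+2+4 = 13; disp = 15−13 = 2.

2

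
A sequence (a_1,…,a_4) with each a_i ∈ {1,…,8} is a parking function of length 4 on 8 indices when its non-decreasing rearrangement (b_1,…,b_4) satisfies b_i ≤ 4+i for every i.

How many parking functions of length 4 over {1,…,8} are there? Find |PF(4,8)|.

|PF(4,8)| = (8−4+1)·(8+1)^(4−1) = 5×729 = 3645 (Konheim–Weiss)
E.g. (4,5,3,8) → sorted (3,4,5,8): b_i ≤ 4+i ∀i, a PF.

3645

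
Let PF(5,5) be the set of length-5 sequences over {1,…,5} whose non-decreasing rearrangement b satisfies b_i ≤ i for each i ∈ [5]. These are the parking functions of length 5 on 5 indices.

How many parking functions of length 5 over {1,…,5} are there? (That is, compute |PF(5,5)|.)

#PF = (5−5+1)·(5+1)^(5−1) = 1×1296 = 1296 (Konheim–Weiss)
E.g. (2,1,3,1,2) → sorted (1,1,2,2,3): b_i ≤ i ∀i, a PF.

1296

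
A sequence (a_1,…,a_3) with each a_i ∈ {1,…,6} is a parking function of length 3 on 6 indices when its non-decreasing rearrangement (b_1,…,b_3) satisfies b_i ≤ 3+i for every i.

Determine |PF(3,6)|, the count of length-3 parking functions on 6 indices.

|PF| = 4·7^2 = 4×49 = 196 [KW]
One tuple (4,3,5) → sorted (3,4,5): b_i ≤ 3+i ∀i, a PF.

196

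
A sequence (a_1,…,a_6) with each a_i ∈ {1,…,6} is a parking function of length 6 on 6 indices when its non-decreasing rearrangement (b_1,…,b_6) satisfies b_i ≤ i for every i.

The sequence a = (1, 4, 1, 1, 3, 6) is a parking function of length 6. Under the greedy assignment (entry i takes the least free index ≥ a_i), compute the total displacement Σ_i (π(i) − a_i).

Σπ = 21 ({1..6} each once); Σa = 1+4+1+1+3+6 = 16; disp = 21−16 = 5.

5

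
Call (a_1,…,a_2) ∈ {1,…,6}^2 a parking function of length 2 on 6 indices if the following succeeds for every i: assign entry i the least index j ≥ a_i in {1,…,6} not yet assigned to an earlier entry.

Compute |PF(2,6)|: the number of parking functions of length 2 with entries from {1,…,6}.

|PF| = 5·7^1 = 5·7 = 35
Example (1,3) → sorted (1,3): b_i ≤ 4+i ∀i, a PF.

35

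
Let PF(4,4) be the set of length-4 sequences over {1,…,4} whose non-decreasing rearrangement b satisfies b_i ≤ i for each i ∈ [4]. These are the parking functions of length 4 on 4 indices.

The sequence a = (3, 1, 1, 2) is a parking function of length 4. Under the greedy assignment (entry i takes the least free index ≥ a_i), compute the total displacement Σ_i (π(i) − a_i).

3

Σπ = 4·5/2 = 10 (π permutes [4]); Σa = 3+1+1+2 = 7; disp = 10−7 = 3.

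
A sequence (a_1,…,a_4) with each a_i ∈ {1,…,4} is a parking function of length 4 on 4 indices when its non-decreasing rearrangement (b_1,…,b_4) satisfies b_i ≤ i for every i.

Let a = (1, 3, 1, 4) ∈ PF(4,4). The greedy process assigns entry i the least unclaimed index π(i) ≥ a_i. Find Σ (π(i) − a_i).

1

Σπ = 4·5/2 = 10 (π permutes [4]); Σa = 1+3+1+4 = 9; disp = 10−9 = 1.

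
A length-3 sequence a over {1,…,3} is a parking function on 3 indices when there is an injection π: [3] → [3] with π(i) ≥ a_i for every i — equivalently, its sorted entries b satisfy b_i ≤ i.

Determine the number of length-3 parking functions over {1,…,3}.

Count = (4−3)·4^(3−1) = 1 · 16 = 16 [KW]
Check (1,1,1) → sorted (1,1,1): b_i ≤ i ∀i, a PF.

16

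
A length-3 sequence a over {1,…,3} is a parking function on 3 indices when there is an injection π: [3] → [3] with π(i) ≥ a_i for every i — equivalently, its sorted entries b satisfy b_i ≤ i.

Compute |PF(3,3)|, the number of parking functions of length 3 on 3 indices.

16

#PF = (3−3+1)·(3+1)^(3−1) = 1×16 = 16 [KW]
E.g. (2,1,3) → sorted (1,2,3): b_i ≤ i ∀i, a PF.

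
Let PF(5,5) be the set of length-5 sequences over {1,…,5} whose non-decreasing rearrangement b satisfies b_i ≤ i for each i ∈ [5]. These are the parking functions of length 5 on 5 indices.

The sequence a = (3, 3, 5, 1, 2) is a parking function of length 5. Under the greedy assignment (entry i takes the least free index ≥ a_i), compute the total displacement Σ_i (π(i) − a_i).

1

Σπ = 5·6/2 = 15 (π permutes [5]); Σa = 3+3+5+1+2 = 14; disp = 15−14 = 1.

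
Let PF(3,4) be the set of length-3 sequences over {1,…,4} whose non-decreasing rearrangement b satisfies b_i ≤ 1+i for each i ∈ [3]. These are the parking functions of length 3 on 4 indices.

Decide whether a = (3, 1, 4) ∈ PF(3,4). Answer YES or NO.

YES

Rearranged: b = (1, 3, 4).
  b_1=1 ≤ 2
  b_2=3 ≤ 3
  b_3=4 ≤ 4
All bounds hold ⇒ YES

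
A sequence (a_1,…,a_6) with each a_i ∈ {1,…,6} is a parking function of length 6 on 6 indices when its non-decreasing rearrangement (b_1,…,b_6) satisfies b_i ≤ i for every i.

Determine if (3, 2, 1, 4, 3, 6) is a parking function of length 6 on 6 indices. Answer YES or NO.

YES

Order a: b = (1, 2, 3, 3, 4, 6).
  b_1=1 ≤ 1
  b_2=2 ≤ 2
  b_3=3 ≤ 3
  b_4=3 ≤ 4
  b_5=4 ≤ 5
  b_6=6 ≤ 6
All bounds hold ⇒ YES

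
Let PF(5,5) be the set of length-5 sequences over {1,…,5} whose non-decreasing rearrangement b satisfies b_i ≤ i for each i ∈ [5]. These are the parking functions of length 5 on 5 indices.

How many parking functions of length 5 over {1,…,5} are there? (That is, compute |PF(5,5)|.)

1296

Count = 1·6^4 = 1×1296 = 1296 [KW]
Check (2,3,1,1,1) → sorted (1,1,1,2,3): b_i ≤ i ∀i, a PF.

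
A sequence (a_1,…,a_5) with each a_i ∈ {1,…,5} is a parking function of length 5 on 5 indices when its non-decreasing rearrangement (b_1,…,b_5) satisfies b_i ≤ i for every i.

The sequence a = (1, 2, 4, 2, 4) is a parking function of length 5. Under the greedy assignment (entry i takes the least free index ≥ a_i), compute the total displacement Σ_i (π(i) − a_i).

2

Σπ = 5·6/2 = 15 (π permutes [5]); Σa = 1+2+4+2+4 = 13; disp = 15−13 = 2.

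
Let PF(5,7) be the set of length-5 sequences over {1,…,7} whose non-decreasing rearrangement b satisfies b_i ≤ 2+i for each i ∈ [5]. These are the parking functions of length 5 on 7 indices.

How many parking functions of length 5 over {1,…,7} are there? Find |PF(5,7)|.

12288

|PF(5,7)| = (7−5+1)·(7+1)^(5−1) = 3 · 4096 = 12288 [KW]
E.g. (5,5,1,2,7) → sorted (1,2,5,5,7): b_i ≤ 2+i ∀i, a PF.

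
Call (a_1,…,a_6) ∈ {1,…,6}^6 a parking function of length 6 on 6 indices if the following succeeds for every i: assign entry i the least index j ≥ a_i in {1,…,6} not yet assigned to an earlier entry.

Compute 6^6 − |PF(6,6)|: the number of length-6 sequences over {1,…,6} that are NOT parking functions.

|PF(6,6)| = (6+1−6)·(6+1)^{6−1} = 1 · 16807 = 16807 (Konheim–Weiss)
Check (5,1,4,6,6,4) → sorted (1,4,4,5,6,6): b_2=4>2, not a PF.
6^6 − 16807 = 46656 − 16807 = 29849

29849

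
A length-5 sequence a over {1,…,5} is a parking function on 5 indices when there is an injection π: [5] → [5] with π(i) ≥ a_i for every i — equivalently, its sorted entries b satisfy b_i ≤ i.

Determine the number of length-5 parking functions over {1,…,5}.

#PF = (5+1−5)·(5+1)^{5−1} = 1×1296 = 1296
Check (1,3,4,1,2) → sorted (1,1,2,3,4): b_i ≤ i ∀i, a PF.

1296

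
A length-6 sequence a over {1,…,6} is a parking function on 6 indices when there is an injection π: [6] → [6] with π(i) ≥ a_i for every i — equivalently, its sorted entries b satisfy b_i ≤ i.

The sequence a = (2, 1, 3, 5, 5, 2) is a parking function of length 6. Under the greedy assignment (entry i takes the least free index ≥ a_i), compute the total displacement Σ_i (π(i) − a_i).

3

Σπ = 21 ({1..6} each once); Σa = 2+1+3+5+5+2 = 18; disp = 21−18 = 3.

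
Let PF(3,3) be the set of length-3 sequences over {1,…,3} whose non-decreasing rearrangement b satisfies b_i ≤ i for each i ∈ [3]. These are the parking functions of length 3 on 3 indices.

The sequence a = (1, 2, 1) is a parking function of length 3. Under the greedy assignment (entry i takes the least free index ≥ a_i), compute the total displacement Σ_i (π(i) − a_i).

2

Σπ = 6 ({1..3} each once); Σa = 1+2+1 = 4; disp = 6−4 = 2.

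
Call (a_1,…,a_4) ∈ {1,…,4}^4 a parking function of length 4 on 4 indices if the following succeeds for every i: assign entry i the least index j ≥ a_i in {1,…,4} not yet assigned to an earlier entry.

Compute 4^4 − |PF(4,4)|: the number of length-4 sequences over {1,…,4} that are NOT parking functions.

131

|PF(4,4)| = (5−4)·5^(4−1) = 1 · 125 = 125 (Konheim–Weiss)
E.g. (3,4,3,4) → sorted (3,3,4,4): b_1=3>1, not a PF.
4^4 − 125 = 256 − 125 = 131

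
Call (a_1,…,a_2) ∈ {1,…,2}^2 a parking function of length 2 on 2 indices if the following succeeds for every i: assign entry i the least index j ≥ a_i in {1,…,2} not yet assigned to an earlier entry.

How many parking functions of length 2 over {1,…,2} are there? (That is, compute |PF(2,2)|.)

3

|PF(2,2)| = (2+1−2)·(2+1)^{2−1} = 1·3 = 3 [KW]
Check (1,2) → sorted (1,2): b_i ≤ i ∀i, a PF.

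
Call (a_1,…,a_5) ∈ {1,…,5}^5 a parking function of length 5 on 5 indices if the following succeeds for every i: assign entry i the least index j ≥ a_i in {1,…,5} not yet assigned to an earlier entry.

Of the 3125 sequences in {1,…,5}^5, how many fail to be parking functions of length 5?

|PF(5,5)| = (5+1−5)·(5+1)^{5−1} = 1×1296 = 1296 (Pollak)
E.g. (3,5,3,4,5) → sorted (3,3,4,5,5): b_1=3>1, not a PF.
5^5 − 1296 = 3125 − 1296 = 1829

1829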